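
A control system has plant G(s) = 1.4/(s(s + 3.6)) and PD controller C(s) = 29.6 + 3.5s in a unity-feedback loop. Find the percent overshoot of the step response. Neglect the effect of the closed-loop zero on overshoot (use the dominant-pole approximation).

Forward path: (29.6 + 3.5s)·1.4/(s(s+3.6)). The closed-loop characteristic equation is s² + (3.6 + 1.4·3.5)s + 1.4·29.6 = 0.
That is s² + 8.5s + 41.44 = 0, so ω_n = 6.437 rad/s and ζ = 8.5/(2·6.437) = 0.6602.
%OS = 100·exp(−πζ/√(1−ζ²)) = 6.32%.

6.32%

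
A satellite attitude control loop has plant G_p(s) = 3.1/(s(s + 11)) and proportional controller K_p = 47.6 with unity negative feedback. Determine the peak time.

Closed-loop characteristic equation: s² + 11s + 147.6 = 0, so ω_n = 12.15 rad/s and ζ = 11/(2·12.15) = 0.4528.
Damped frequency ω_d = ω_n√(1−ζ²) = 10.83 rad/s, so peak time T_p = π/ω_d = 0.29 s.

T_p = 0.29 s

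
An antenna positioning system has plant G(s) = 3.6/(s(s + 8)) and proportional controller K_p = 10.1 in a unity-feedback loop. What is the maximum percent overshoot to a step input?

6.17%

Closed-loop characteristic equation: s² + 8s + 36.36 = 0, so ω_n = 6.03 rad/s and ζ = 8/(2·6.03) = 0.6634.
%OS = 100·exp(−πζ/√(1−ζ²)) = 100·exp(−π·0.6634/√0.56) = 6.17%.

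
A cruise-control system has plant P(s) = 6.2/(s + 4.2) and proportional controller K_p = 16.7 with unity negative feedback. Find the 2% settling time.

Closed-loop transfer function: T(s) = K_p·P(s)/(1 + K_p·P(s)) = 103.5/(s + 4.2 + 103.5) = 103.5/(s + 107.7).
Time constant τ = 1/107.7 = 0.009282 s, so the 2% settling time is about 4τ = 0.0371 s.

T_s ≈ 0.0371 s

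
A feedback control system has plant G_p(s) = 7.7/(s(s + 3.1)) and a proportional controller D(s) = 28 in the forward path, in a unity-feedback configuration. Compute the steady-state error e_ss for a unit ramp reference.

0.0144

The loop has one pole at the origin (type 1). Velocity error constant K_v = lim_{s→0} s·D(s)G_p(s) = 28·7.7/3.1 = 69.55.
Steady-state error to a unit ramp: e_ss = 1/K_v = 0.0144.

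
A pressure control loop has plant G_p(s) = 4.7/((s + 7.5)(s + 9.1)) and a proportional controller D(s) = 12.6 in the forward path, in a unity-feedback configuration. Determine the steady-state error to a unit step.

0.535

The loop is type 0. Static position error constant K_pos = D(0)·G_p(0) = 12.6·0.06886 = 0.8677.
Steady-state error to a unit step: e_ss = 1/(1+K_pos) = 1/1.868 = 0.535.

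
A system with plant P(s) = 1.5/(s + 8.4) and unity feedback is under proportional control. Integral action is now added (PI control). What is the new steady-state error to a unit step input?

0

The integrator makes K_pos = lim_{s→0} C(s)G(s) infinite, so e_ss = 1/(1+K_pos) = 0.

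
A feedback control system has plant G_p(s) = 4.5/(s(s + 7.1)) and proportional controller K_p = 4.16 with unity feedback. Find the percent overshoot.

From 1 + K_pG_p(s) = 0: s² + 7.1s + 18.72 = 0 ⇒ ω_n = 4.327, ζ = 0.8205.
%OS = 100·exp(−πζ/√(1−ζ²)) = 100·exp(−π·0.8205/√0.3268) = 1.1%.

1.1%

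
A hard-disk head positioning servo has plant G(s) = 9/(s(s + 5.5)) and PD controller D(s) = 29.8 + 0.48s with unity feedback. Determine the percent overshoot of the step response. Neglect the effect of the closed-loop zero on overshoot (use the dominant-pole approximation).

Forward path: (29.8 + 0.48s)·9/(s(s+5.5)). The closed-loop characteristic equation is s² + (5.5 + 9·0.48)s + 9·29.8 = 0.
That is s² + 9.82s + 268.2 = 0, so ω_n = 16.38 rad/s and ζ = 9.82/(2·16.38) = 0.2998.
%OS = 100·exp(−πζ/√(1−ζ²)) = 37.3%.

37.3%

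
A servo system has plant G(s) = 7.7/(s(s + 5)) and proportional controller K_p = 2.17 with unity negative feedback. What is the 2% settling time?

T_s ≈ 1.6 s

The closed-loop denominator s² + 5s + 16.71 gives ω_n = √16.71 = 4.088 and ζ = 5/(2ω_n) = 0.6116.
2% settling time T_s ≈ 4/(ζω_n) = 4/2.5 = 1.6 s.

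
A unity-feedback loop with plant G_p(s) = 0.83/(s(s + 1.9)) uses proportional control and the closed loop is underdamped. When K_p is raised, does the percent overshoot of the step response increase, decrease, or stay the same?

increase

Characteristic equation s² + 1.9s + K_p·0.83 = 0: raising K_p raises ω_n while 2ζω_n = 1.9 is fixed, so ζ falls and overshoot grows.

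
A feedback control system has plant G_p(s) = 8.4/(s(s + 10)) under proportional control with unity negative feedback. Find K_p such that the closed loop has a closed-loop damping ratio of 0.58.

K_p = 8.85

Closed-loop characteristic equation: s² + 10s + K_p·8.4 = 0.
So ω_n = √(8.4K_p) and 2ζω_n = 10, giving ζ = 10/(2√(8.4K_p)).
Setting ζ = 0.58: √(8.4K_p) = 10/(2·0.58) = 8.621, so K_p = 74.32/8.4 = 8.85.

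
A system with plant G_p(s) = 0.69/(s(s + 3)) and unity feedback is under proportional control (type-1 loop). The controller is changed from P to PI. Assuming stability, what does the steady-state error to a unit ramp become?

The integrator raises the loop to type 2, so K_v → ∞ and e_ss to a ramp is zero.

0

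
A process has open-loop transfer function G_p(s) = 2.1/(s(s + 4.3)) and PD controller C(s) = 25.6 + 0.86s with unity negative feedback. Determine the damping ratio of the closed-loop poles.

Forward path: (25.6 + 0.86s)·2.1/(s(s+4.3)). The closed-loop characteristic equation is s² + (4.3 + 2.1·0.86)s + 2.1·25.6 = 0.
That is s² + 6.106s + 53.76 = 0, so ω_n = 7.332 rad/s and ζ = 6.106/(2·7.332) = 0.4164.

ζ = 0.416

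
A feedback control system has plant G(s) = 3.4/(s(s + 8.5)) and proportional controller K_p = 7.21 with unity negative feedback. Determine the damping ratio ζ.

ζ = 0.858

The closed-loop denominator is s(s+8.5) + 7.21·3.4 = s² + 8.5s + 24.51.
Matching s² + 2ζω_n s + ω_n²: ω_n = √24.51 = 4.951 rad/s and 2ζω_n = 8.5, so ζ = 8.5/(2·4.951) = 0.858.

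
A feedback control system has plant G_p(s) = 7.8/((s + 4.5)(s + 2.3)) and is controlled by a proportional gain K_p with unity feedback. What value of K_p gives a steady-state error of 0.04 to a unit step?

K_p = 31.8

For a type-0 loop with proportional control, e_ss = 1/(1 + K_p·G_p(0)).
G_p(0) = 0.7536. Require 1/(1 + K_p·0.7536) = 0.04, so 1 + 0.7536·K_p = 25.
K_p = (25 − 1)/0.7536 = 31.8.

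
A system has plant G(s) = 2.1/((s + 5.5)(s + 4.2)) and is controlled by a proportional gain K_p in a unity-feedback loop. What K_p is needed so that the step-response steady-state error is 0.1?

K_p = 99

Steady-state error for a unit step on this type-0 loop is 1/(1 + K_p·G(0)).
G(0) = 0.09091. Require 1/(1 + K_p·0.09091) = 0.1, so 1 + 0.09091·K_p = 10.
K_p = (10 − 1)/0.09091 = 99.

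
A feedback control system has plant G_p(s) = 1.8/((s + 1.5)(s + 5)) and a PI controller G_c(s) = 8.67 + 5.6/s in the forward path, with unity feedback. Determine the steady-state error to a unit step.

0

The open loop G_c(s)G_p(s) has a pole at the origin (type 1), so the static position error constant is infinite and e_ss = 1/(1+∞) = 0.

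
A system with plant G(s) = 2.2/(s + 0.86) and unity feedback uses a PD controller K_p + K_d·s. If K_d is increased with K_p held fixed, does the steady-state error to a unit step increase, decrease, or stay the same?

unchanged

K_d affects only the transient (the s-coefficient); the DC loop gain, and hence e_ss, depends only on K_p.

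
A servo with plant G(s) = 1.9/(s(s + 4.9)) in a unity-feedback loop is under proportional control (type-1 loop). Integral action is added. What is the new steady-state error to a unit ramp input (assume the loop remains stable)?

0

The integrator raises the loop to type 2, so K_v → ∞ and e_ss to a ramp is zero.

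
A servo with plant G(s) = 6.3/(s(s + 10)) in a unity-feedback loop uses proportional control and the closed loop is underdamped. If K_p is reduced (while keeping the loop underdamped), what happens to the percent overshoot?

ζ = 10/(2√(6.3K_p)) rises as K_p falls; higher damping means less overshoot.

decrease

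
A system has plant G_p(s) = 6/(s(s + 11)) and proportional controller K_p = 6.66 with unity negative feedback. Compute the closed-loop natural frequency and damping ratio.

ω_n = 6.32 rad/s, ζ = 0.87

The closed-loop denominator is s(s+11) + 6.66·6 = s² + 11s + 39.96.
So ω_n² = 39.96 ⇒ ω_n = 6.321 rad/s, and ζ = 11/(2ω_n) = 0.87.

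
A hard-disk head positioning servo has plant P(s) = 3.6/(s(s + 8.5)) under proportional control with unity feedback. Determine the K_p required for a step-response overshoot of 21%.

From %OS = 100·exp(−πζ/√(1−ζ²)) = 21%, ζ = −ln(0.21)/√(π²+ln²(0.21)) = 0.4449.
Characteristic equation s² + 8.5s + 3.6K_p = 0 gives ζ = 8.5/(2√(3.6K_p)).
Setting ζ = 0.4449: √(3.6K_p) = 8.5/(2·0.4449) = 9.553, so K_p = 91.26/3.6 = 25.3.

K_p = 25.3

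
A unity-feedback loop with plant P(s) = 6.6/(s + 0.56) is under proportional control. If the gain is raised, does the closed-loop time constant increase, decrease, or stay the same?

Closed-loop pole is at s = −(0.56+K_p·6.6); larger K_p moves it further left, so τ = 1/(0.56+K_p·6.6) decreases.

decrease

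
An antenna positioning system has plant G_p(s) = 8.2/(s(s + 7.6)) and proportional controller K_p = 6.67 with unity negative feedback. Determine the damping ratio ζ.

ζ = 0.514

With unity feedback the closed-loop characteristic equation is s² + 7.6s + 6.67·8.2 = s² + 7.6s + 54.69 = 0.
Matching s² + 2ζω_n s + ω_n²: ω_n = √54.69 = 7.396 rad/s and 2ζω_n = 7.6, so ζ = 7.6/(2·7.396) = 0.514.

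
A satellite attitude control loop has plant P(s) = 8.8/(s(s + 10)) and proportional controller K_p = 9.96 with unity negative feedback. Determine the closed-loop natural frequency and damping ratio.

The closed-loop denominator is s(s+10) + 9.96·8.8 = s² + 10s + 87.65.
Matching s² + 2ζω_n s + ω_n²: ω_n = √87.65 = 9.362 rad/s and 2ζω_n = 10, so ζ = 10/(2·9.362) = 0.534.

ω_n = 9.36 rad/s, ζ = 0.534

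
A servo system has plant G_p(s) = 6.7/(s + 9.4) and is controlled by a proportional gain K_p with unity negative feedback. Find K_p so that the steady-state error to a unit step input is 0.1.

K_p = 12.6

For a type-0 loop with proportional control, e_ss = 1/(1 + K_p·G_p(0)).
G_p(0) = 0.7128. Require 1/(1 + K_p·0.7128) = 0.1, so 1 + 0.7128·K_p = 10.
K_p = (10 − 1)/0.7128 = 12.6.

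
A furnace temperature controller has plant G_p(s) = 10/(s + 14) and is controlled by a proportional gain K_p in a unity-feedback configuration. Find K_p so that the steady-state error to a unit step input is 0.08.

K_p = 16.1

Steady-state error for a unit step on this type-0 loop is 1/(1 + K_p·G_p(0)).
G_p(0) = 0.7143. Require 1/(1 + K_p·0.7143) = 0.08, so 1 + 0.7143·K_p = 12.5.
K_p = (12.5 − 1)/0.7143 = 16.1.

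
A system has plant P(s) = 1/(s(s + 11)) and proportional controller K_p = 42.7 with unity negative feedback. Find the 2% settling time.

T_s ≈ 0.727 s

Closed-loop characteristic equation: s² + 11s + 42.7 = 0, so ω_n = 6.535 rad/s and ζ = 11/(2·6.535) = 0.8417.
2% settling time T_s ≈ 4/(ζω_n) = 4/5.5 = 0.727 s.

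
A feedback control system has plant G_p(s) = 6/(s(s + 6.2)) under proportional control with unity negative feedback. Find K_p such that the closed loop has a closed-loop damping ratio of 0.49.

K_p = 6.67

Closed-loop characteristic equation: s² + 6.2s + K_p·6 = 0.
So ω_n = √(6K_p) and 2ζω_n = 6.2, giving ζ = 6.2/(2√(6K_p)).
Setting ζ = 0.49: √(6K_p) = 6.2/(2·0.49) = 6.327, so K_p = 40.02/6 = 6.67.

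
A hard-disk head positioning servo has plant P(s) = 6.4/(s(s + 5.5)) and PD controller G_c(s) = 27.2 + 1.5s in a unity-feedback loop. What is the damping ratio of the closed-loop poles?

Forward path: (27.2 + 1.5s)·6.4/(s(s+5.5)). The closed-loop characteristic equation is s² + (5.5 + 6.4·1.5)s + 6.4·27.2 = 0.
That is s² + 15.1s + 174.1 = 0, so ω_n = 13.19 rad/s and ζ = 15.1/(2·13.19) = 0.5722.

ζ = 0.572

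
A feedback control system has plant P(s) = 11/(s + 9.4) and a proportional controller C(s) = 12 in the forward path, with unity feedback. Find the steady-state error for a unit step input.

0.0665

The loop is type 0. Static position error constant K_pos = C(0)·P(0) = 12·1.17 = 14.04.
Steady-state error to a unit step: e_ss = 1/(1+K_pos) = 1/15.04 = 0.0665.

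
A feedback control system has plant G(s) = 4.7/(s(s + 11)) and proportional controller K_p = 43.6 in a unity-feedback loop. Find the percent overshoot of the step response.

27.1%

Closed-loop characteristic equation: s² + 11s + 204.9 = 0, so ω_n = 14.32 rad/s and ζ = 11/(2·14.32) = 0.3842.
%OS = 100·exp(−πζ/√(1−ζ²)) = 100·exp(−π·0.3842/√0.8524) = 27.1%.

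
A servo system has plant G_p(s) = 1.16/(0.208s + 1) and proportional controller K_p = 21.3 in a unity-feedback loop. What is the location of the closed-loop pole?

Closed loop: T(s) = K_p·G_p/(1+K_p·G_p) = 24.71/(0.208s + 1 + 24.71), with pole at s = −(1 + 24.71)/0.208 = −123.6.

s = -123.6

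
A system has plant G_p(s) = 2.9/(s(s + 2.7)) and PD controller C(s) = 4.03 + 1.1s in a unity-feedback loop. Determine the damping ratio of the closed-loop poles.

ζ = 0.861

Forward path: (4.03 + 1.1s)·2.9/(s(s+2.7)). The closed-loop characteristic equation is s² + (2.7 + 2.9·1.1)s + 2.9·4.03 = 0.
That is s² + 5.89s + 11.69 = 0, so ω_n = 3.419 rad/s and ζ = 5.89/(2·3.419) = 0.8615.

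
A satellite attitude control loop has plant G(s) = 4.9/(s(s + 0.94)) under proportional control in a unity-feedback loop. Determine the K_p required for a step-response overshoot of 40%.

K_p = 0.575

From %OS = 100·exp(−πζ/√(1−ζ²)) = 40%, ζ = −ln(0.4)/√(π²+ln²(0.4)) = 0.28.
Characteristic equation s² + 0.94s + 4.9K_p = 0 gives ζ = 0.94/(2√(4.9K_p)).
Setting ζ = 0.28: √(4.9K_p) = 0.94/(2·0.28) = 1.679, so K_p = 2.818/4.9 = 0.575.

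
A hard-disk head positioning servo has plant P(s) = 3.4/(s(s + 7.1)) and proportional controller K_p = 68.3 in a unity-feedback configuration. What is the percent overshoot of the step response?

From 1 + K_pP(s) = 0: s² + 7.1s + 232.2 = 0 ⇒ ω_n = 15.24, ζ = 0.233.
%OS = 100·exp(−πζ/√(1−ζ²)) = 100·exp(−π·0.233/√0.9457) = 47.1%.

47.1%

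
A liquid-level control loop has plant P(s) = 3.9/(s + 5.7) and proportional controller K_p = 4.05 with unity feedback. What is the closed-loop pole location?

s = -21.49

Closed-loop transfer function: T(s) = K_p·P(s)/(1 + K_p·P(s)) = 15.79/(s + 5.7 + 15.79) = 15.79/(s + 21.49).
The closed-loop pole is at s = −21.49.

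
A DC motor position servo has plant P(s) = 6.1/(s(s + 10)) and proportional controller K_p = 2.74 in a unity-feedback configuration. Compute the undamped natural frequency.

1 + K_p·P(s) = 0 gives s² + 10s + 16.71 = 0.
So ω_n² = 16.71 ⇒ ω_n = 4.088 rad/s, and ζ = 10/(2ω_n) = 1.22.

ω_n = 4.09 rad/s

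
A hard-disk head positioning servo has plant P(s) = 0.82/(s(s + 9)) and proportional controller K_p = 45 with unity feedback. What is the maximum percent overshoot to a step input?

From 1 + K_pP(s) = 0: s² + 9s + 36.9 = 0 ⇒ ω_n = 6.075, ζ = 0.7408.
%OS = 100·exp(−πζ/√(1−ζ²)) = 100·exp(−π·0.7408/√0.4512) = 3.13%.

3.13%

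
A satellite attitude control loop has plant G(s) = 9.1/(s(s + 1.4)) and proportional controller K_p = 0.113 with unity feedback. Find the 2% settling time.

From 1 + K_pG(s) = 0: s² + 1.4s + 1.028 = 0 ⇒ ω_n = 1.014, ζ = 0.6903.
2% settling time T_s ≈ 4/(ζω_n) = 4/0.7 = 5.71 s.

T_s ≈ 5.71 s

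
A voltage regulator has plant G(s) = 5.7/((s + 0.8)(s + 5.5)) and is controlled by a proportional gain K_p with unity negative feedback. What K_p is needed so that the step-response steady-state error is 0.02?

K_p = 37.8

For a type-0 loop with proportional control, e_ss = 1/(1 + K_p·G(0)).
G(0) = 1.295. Require 1/(1 + K_p·1.295) = 0.02, so 1 + 1.295·K_p = 50.
K_p = (50 − 1)/1.295 = 37.8.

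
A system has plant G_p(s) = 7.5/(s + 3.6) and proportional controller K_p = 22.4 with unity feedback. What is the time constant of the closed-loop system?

Closed-loop transfer function: T(s) = K_p·G_p(s)/(1 + K_p·G_p(s)) = 168/(s + 3.6 + 168) = 168/(s + 171.6).
Time constant τ = 1/171.6 = 0.00583 s.

τ = 0.00583 s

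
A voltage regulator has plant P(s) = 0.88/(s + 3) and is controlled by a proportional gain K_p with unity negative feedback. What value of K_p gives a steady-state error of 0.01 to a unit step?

The loop is type 0, so e_ss(step) = 1/(1 + K_pos) with K_pos = K_p·P(0).
P(0) = 0.2933. Require 1/(1 + K_p·0.2933) = 0.01, so 1 + 0.2933·K_p = 100.
K_p = (100 − 1)/0.2933 = 338.

K_p = 338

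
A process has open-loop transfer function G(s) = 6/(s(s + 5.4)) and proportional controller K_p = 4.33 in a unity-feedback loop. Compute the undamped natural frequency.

1 + K_p·G(s) = 0 gives s² + 5.4s + 25.98 = 0.
Matching s² + 2ζω_n s + ω_n²: ω_n = √25.98 = 5.097 rad/s and 2ζω_n = 5.4, so ζ = 5.4/(2·5.097) = 0.53.

ω_n = 5.1 rad/s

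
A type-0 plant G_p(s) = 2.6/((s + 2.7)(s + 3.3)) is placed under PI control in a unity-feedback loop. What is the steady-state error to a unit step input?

0

The PI controller's integrator makes the forward path type 1, so e_ss to a step is zero.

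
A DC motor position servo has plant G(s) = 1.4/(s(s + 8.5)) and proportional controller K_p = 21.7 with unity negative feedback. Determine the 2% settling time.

T_s ≈ 0.941 s

The closed-loop denominator s² + 8.5s + 30.38 gives ω_n = √30.38 = 5.512 and ζ = 8.5/(2ω_n) = 0.7711.
2% settling time T_s ≈ 4/(ζω_n) = 4/4.25 = 0.941 s.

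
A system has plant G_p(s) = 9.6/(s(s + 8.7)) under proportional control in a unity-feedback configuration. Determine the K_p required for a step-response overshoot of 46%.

K_p = 34.2

From %OS = 100·exp(−πζ/√(1−ζ²)) = 46%, ζ = −ln(0.46)/√(π²+ln²(0.46)) = 0.24.
Characteristic equation s² + 8.7s + 9.6K_p = 0 gives ζ = 8.7/(2√(9.6K_p)).
Setting ζ = 0.24: √(9.6K_p) = 8.7/(2·0.24) = 18.13, so K_p = 328.6/9.6 = 34.2.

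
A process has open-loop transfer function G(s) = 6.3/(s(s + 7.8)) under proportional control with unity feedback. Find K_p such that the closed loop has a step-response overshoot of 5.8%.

K_p = 5.35

From %OS = 100·exp(−πζ/√(1−ζ²)) = 5.8%, ζ = −ln(0.058)/√(π²+ln²(0.058)) = 0.6716.
Characteristic equation s² + 7.8s + 6.3K_p = 0 gives ζ = 7.8/(2√(6.3K_p)).
Setting ζ = 0.6716: √(6.3K_p) = 7.8/(2·0.6716) = 5.807, so K_p = 33.73/6.3 = 5.35.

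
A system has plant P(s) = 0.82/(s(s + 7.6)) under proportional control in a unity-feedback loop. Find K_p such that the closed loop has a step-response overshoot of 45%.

From %OS = 100·exp(−πζ/√(1−ζ²)) = 45%, ζ = −ln(0.45)/√(π²+ln²(0.45)) = 0.2463.
Characteristic equation s² + 7.6s + 0.82K_p = 0 gives ζ = 7.6/(2√(0.82K_p)).
Setting ζ = 0.2463: √(0.82K_p) = 7.6/(2·0.2463) = 15.43, so K_p = 238/0.82 = 290.

K_p = 290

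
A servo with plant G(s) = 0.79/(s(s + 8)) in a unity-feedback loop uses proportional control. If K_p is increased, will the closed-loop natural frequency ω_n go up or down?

increase

ω_n = √(0.79·K_p), which grows with K_p.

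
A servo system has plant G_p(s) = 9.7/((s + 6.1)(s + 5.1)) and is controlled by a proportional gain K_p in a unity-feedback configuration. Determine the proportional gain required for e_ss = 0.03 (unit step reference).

K_p = 104

The loop is type 0, so e_ss(step) = 1/(1 + K_pos) with K_pos = K_p·G_p(0).
G_p(0) = 0.3118. Require 1/(1 + K_p·0.3118) = 0.03, so 1 + 0.3118·K_p = 33.33.
K_p = (33.33 − 1)/0.3118 = 104.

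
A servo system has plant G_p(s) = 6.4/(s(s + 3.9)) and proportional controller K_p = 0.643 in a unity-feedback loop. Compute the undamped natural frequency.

With unity feedback the closed-loop characteristic equation is s² + 3.9s + 0.643·6.4 = s² + 3.9s + 4.115 = 0.
So ω_n² = 4.115 ⇒ ω_n = 2.029 rad/s, and ζ = 3.9/(2ω_n) = 0.961.

ω_n = 2.03 rad/s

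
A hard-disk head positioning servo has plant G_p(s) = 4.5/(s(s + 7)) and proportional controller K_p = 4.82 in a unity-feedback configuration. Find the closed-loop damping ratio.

The closed-loop denominator is s(s+7) + 4.82·4.5 = s² + 7s + 21.69.
So ω_n² = 21.69 ⇒ ω_n = 4.657 rad/s, and ζ = 7/(2ω_n) = 0.752.

ζ = 0.752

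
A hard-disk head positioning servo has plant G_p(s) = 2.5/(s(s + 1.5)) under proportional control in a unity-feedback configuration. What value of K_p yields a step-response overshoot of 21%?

K_p = 1.14

From %OS = 100·exp(−πζ/√(1−ζ²)) = 21%, ζ = −ln(0.21)/√(π²+ln²(0.21)) = 0.4449.
Characteristic equation s² + 1.5s + 2.5K_p = 0 gives ζ = 1.5/(2√(2.5K_p)).
Setting ζ = 0.4449: √(2.5K_p) = 1.5/(2·0.4449) = 1.686, so K_p = 2.842/2.5 = 1.14.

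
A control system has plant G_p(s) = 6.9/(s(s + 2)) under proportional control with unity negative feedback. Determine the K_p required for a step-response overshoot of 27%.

K_p = 0.979

From %OS = 100·exp(−πζ/√(1−ζ²)) = 27%, ζ = −ln(0.27)/√(π²+ln²(0.27)) = 0.3847.
Characteristic equation s² + 2s + 6.9K_p = 0 gives ζ = 2/(2√(6.9K_p)).
Setting ζ = 0.3847: √(6.9K_p) = 2/(2·0.3847) = 2.599, so K_p = 6.757/6.9 = 0.979.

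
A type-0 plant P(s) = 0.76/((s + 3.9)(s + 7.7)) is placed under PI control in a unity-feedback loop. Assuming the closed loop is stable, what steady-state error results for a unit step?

The PI controller's integrator makes the forward path type 1, so e_ss to a step is zero.

0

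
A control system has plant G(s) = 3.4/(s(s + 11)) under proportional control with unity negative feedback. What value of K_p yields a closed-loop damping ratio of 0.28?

K_p = 113

Closed-loop characteristic equation: s² + 11s + K_p·3.4 = 0.
So ω_n = √(3.4K_p) and 2ζω_n = 11, giving ζ = 11/(2√(3.4K_p)).
Setting ζ = 0.28: √(3.4K_p) = 11/(2·0.28) = 19.64, so K_p = 385.8/3.4 = 113.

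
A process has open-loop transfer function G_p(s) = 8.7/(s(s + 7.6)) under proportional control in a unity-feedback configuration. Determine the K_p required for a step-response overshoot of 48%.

K_p = 32.1

From %OS = 100·exp(−πζ/√(1−ζ²)) = 48%, ζ = −ln(0.48)/√(π²+ln²(0.48)) = 0.2275.
Characteristic equation s² + 7.6s + 8.7K_p = 0 gives ζ = 7.6/(2√(8.7K_p)).
Setting ζ = 0.2275: √(8.7K_p) = 7.6/(2·0.2275) = 16.7, so K_p = 279/8.7 = 32.1.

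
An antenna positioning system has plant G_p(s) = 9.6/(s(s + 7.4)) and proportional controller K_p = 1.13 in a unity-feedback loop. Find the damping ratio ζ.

ζ = 1.12

1 + K_p·G_p(s) = 0 gives s² + 7.4s + 10.85 = 0.
So ω_n² = 10.85 ⇒ ω_n = 3.294 rad/s, and ζ = 7.4/(2ω_n) = 1.12.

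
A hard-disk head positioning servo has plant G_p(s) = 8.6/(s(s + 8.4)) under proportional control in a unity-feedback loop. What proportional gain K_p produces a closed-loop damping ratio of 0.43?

Closed-loop characteristic equation: s² + 8.4s + K_p·8.6 = 0.
So ω_n = √(8.6K_p) and 2ζω_n = 8.4, giving ζ = 8.4/(2√(8.6K_p)).
Setting ζ = 0.43: √(8.6K_p) = 8.4/(2·0.43) = 9.767, so K_p = 95.4/8.6 = 11.1.

K_p = 11.1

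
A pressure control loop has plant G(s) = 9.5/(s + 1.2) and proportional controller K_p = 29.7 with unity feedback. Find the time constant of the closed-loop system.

Closed-loop transfer function: T(s) = K_p·G(s)/(1 + K_p·G(s)) = 282.1/(s + 1.2 + 282.1) = 282.1/(s + 283.3).
Time constant τ = 1/283.3 = 0.00353 s.

τ = 0.00353 s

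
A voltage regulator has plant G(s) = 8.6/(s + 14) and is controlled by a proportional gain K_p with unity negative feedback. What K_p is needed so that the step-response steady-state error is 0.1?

K_p = 14.7

The loop is type 0, so e_ss(step) = 1/(1 + K_pos) with K_pos = K_p·G(0).
G(0) = 0.6143. Require 1/(1 + K_p·0.6143) = 0.1, so 1 + 0.6143·K_p = 10.
K_p = (10 − 1)/0.6143 = 14.7.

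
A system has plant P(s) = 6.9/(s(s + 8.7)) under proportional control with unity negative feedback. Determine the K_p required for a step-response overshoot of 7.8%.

From %OS = 100·exp(−πζ/√(1−ζ²)) = 7.8%, ζ = −ln(0.078)/√(π²+ln²(0.078)) = 0.6304.
Characteristic equation s² + 8.7s + 6.9K_p = 0 gives ζ = 8.7/(2√(6.9K_p)).
Setting ζ = 0.6304: √(6.9K_p) = 8.7/(2·0.6304) = 6.901, so K_p = 47.62/6.9 = 6.9.

K_p = 6.9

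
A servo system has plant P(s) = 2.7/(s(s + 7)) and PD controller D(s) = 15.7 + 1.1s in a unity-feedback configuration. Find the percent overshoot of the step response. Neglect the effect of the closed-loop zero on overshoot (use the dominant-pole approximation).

2.38%

Forward path: (15.7 + 1.1s)·2.7/(s(s+7)). The closed-loop characteristic equation is s² + (7 + 2.7·1.1)s + 2.7·15.7 = 0.
That is s² + 9.97s + 42.39 = 0, so ω_n = 6.511 rad/s and ζ = 9.97/(2·6.511) = 0.7657.
%OS = 100·exp(−πζ/√(1−ζ²)) = 2.38%.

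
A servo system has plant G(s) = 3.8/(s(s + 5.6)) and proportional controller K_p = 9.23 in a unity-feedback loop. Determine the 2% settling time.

T_s ≈ 1.43 s

Closed-loop characteristic equation: s² + 5.6s + 35.07 = 0, so ω_n = 5.922 rad/s and ζ = 5.6/(2·5.922) = 0.4728.
2% settling time T_s ≈ 4/(ζω_n) = 4/2.8 = 1.43 s.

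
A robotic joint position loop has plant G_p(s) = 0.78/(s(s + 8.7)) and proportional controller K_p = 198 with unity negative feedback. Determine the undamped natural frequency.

1 + K_p·G_p(s) = 0 gives s² + 8.7s + 154.4 = 0.
Matching s² + 2ζω_n s + ω_n²: ω_n = √154.4 = 12.43 rad/s and 2ζω_n = 8.7, so ζ = 8.7/(2·12.43) = 0.35.

ω_n = 12.4 rad/s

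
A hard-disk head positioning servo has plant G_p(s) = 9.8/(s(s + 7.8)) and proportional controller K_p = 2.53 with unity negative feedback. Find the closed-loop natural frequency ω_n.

ω_n = 4.98 rad/s

With unity feedback the closed-loop characteristic equation is s² + 7.8s + 2.53·9.8 = s² + 7.8s + 24.79 = 0.
Matching s² + 2ζω_n s + ω_n²: ω_n = √24.79 = 4.979 rad/s and 2ζω_n = 7.8, so ζ = 7.8/(2·4.979) = 0.783.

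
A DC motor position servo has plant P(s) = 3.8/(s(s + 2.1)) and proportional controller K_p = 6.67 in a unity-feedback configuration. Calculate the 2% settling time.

Closed-loop characteristic equation: s² + 2.1s + 25.35 = 0, so ω_n = 5.034 rad/s and ζ = 2.1/(2·5.034) = 0.2086.
2% settling time T_s ≈ 4/(ζω_n) = 4/1.05 = 3.81 s.

T_s ≈ 3.81 s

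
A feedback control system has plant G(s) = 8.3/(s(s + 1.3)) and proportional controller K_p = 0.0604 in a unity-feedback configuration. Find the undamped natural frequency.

ω_n = 0.708 rad/s

With unity feedback the closed-loop characteristic equation is s² + 1.3s + 0.0604·8.3 = s² + 1.3s + 0.5013 = 0.
Matching s² + 2ζω_n s + ω_n²: ω_n = √0.5013 = 0.708 rad/s and 2ζω_n = 1.3, so ζ = 1.3/(2·0.708) = 0.918.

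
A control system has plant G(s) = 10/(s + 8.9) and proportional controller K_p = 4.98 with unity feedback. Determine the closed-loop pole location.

s = -58.7

Closed-loop transfer function: T(s) = K_p·G(s)/(1 + K_p·G(s)) = 49.8/(s + 8.9 + 49.8) = 49.8/(s + 58.7).
The closed-loop pole is at s = −58.7.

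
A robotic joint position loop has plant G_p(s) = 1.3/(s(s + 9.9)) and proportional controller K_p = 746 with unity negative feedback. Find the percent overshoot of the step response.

The closed-loop denominator s² + 9.9s + 969.8 gives ω_n = √969.8 = 31.14 and ζ = 9.9/(2ω_n) = 0.159.
%OS = 100·exp(−πζ/√(1−ζ²)) = 100·exp(−π·0.159/√0.9747) = 60.3%.

60.3%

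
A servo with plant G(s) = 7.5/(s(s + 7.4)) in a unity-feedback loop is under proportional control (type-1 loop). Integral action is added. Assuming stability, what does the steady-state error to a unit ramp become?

The integrator raises the loop to type 2, so K_v → ∞ and e_ss to a ramp is zero.

0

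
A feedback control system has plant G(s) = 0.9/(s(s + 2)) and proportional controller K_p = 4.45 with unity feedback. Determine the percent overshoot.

The closed-loop denominator s² + 2s + 4.005 gives ω_n = √4.005 = 2.001 and ζ = 2/(2ω_n) = 0.4997.
%OS = 100·exp(−πζ/√(1−ζ²)) = 100·exp(−π·0.4997/√0.7503) = 16.3%.

16.3%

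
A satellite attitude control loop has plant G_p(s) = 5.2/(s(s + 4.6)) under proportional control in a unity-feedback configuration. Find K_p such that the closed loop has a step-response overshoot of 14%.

From %OS = 100·exp(−πζ/√(1−ζ²)) = 14%, ζ = −ln(0.14)/√(π²+ln²(0.14)) = 0.5305.
Characteristic equation s² + 4.6s + 5.2K_p = 0 gives ζ = 4.6/(2√(5.2K_p)).
Setting ζ = 0.5305: √(5.2K_p) = 4.6/(2·0.5305) = 4.335, so K_p = 18.8/5.2 = 3.61.

K_p = 3.61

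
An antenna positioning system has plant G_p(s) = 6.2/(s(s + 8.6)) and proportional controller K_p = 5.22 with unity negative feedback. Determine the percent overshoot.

2.66%

The closed-loop denominator s² + 8.6s + 32.36 gives ω_n = √32.36 = 5.689 and ζ = 8.6/(2ω_n) = 0.7559.
%OS = 100·exp(−πζ/√(1−ζ²)) = 100·exp(−π·0.7559/√0.4287) = 2.66%.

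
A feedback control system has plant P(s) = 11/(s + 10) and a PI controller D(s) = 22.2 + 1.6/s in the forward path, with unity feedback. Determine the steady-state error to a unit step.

0

The open loop D(s)P(s) has a pole at the origin (type 1), so the static position error constant is infinite and e_ss = 1/(1+∞) = 0.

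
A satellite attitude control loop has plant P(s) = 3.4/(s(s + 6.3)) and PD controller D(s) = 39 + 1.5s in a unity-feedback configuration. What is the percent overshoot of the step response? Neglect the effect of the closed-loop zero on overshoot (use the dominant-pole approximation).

Forward path: (39 + 1.5s)·3.4/(s(s+6.3)). The closed-loop characteristic equation is s² + (6.3 + 3.4·1.5)s + 3.4·39 = 0.
That is s² + 11.4s + 132.6 = 0, so ω_n = 11.52 rad/s and ζ = 11.4/(2·11.52) = 0.495.
%OS = 100·exp(−πζ/√(1−ζ²)) = 16.7%.

16.7%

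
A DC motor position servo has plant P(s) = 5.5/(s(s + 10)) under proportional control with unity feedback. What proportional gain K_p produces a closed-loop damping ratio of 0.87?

K_p = 6.01

Closed-loop characteristic equation: s² + 10s + K_p·5.5 = 0.
So ω_n = √(5.5K_p) and 2ζω_n = 10, giving ζ = 10/(2√(5.5K_p)).
Setting ζ = 0.87: √(5.5K_p) = 10/(2·0.87) = 5.747, so K_p = 33.03/5.5 = 6.01.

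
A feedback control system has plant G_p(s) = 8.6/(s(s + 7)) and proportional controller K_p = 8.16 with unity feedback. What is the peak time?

Closed-loop characteristic equation: s² + 7s + 70.18 = 0, so ω_n = 8.377 rad/s and ζ = 7/(2·8.377) = 0.4178.
Damped frequency ω_d = ω_n√(1−ζ²) = 7.611 rad/s, so peak time T_p = π/ω_d = 0.413 s.

T_p = 0.413 s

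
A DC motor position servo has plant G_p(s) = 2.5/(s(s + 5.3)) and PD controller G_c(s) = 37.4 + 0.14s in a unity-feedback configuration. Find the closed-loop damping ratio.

ζ = 0.292

Forward path: (37.4 + 0.14s)·2.5/(s(s+5.3)). The closed-loop characteristic equation is s² + (5.3 + 2.5·0.14)s + 2.5·37.4 = 0.
That is s² + 5.65s + 93.5 = 0, so ω_n = 9.67 rad/s and ζ = 5.65/(2·9.67) = 0.2922.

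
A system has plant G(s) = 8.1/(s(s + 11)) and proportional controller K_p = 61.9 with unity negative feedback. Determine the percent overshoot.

Closed-loop characteristic equation: s² + 11s + 501.4 = 0, so ω_n = 22.39 rad/s and ζ = 11/(2·22.39) = 0.2456.
%OS = 100·exp(−πζ/√(1−ζ²)) = 100·exp(−π·0.2456/√0.9397) = 45.1%.

45.1%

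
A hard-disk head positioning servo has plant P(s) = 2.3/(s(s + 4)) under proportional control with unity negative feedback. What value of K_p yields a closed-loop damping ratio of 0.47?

Closed-loop characteristic equation: s² + 4s + K_p·2.3 = 0.
So ω_n = √(2.3K_p) and 2ζω_n = 4, giving ζ = 4/(2√(2.3K_p)).
Setting ζ = 0.47: √(2.3K_p) = 4/(2·0.47) = 4.255, so K_p = 18.11/2.3 = 7.87.

K_p = 7.87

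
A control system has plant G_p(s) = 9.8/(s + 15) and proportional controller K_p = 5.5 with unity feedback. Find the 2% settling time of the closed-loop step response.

T_s ≈ 0.0581 s

Closed-loop transfer function: T(s) = K_p·G_p(s)/(1 + K_p·G_p(s)) = 53.9/(s + 15 + 53.9) = 53.9/(s + 68.9).
Time constant τ = 1/68.9 = 0.01451 s, so the 2% settling time is about 4τ = 0.0581 s.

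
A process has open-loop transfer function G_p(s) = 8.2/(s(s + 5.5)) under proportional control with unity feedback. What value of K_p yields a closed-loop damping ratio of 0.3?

K_p = 10.2

Closed-loop characteristic equation: s² + 5.5s + K_p·8.2 = 0.
So ω_n = √(8.2K_p) and 2ζω_n = 5.5, giving ζ = 5.5/(2√(8.2K_p)).
Setting ζ = 0.3: √(8.2K_p) = 5.5/(2·0.3) = 9.167, so K_p = 84.03/8.2 = 10.2.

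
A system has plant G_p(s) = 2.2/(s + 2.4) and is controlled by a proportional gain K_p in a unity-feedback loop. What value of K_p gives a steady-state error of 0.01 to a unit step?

K_p = 108

For a type-0 loop with proportional control, e_ss = 1/(1 + K_p·G_p(0)).
G_p(0) = 0.9167. Require 1/(1 + K_p·0.9167) = 0.01, so 1 + 0.9167·K_p = 100.
K_p = (100 − 1)/0.9167 = 108.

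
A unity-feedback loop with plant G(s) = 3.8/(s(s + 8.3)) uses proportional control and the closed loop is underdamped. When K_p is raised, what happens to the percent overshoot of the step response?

ζ = 8.3/(2√(3.8K_p)) decreases as K_p grows; lower damping means more overshoot.

increase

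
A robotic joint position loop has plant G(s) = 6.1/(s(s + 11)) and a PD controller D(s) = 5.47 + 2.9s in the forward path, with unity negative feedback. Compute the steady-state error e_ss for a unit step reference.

0

The open loop D(s)G(s) has a pole at the origin (type 1), so the static position error constant is infinite and e_ss = 1/(1+∞) = 0.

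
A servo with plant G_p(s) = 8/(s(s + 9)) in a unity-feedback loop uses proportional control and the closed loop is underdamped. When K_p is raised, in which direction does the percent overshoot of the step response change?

ζ = 9/(2√(8K_p)) decreases as K_p grows; lower damping means more overshoot.

increase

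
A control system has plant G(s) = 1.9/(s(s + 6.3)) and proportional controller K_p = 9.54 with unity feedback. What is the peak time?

T_p = 1.1 s

Closed-loop characteristic equation: s² + 6.3s + 18.13 = 0, so ω_n = 4.257 rad/s and ζ = 6.3/(2·4.257) = 0.7399.
Damped frequency ω_d = ω_n√(1−ζ²) = 2.864 rad/s, so peak time T_p = π/ω_d = 1.1 s.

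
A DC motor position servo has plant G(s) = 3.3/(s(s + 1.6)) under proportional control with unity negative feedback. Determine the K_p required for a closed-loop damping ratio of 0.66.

Closed-loop characteristic equation: s² + 1.6s + K_p·3.3 = 0.
So ω_n = √(3.3K_p) and 2ζω_n = 1.6, giving ζ = 1.6/(2√(3.3K_p)).
Setting ζ = 0.66: √(3.3K_p) = 1.6/(2·0.66) = 1.212, so K_p = 1.469/3.3 = 0.445.

K_p = 0.445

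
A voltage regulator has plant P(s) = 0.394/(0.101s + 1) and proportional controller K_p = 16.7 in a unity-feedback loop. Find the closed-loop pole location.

Closed loop: T(s) = K_p·P/(1+K_p·P) = 6.58/(0.101s + 1 + 6.58), with pole at s = −(1 + 6.58)/0.101 = −75.05.

s = -75.05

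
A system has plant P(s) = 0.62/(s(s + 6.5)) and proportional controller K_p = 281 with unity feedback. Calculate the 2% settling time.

The closed-loop denominator s² + 6.5s + 174.2 gives ω_n = √174.2 = 13.2 and ζ = 6.5/(2ω_n) = 0.2462.
2% settling time T_s ≈ 4/(ζω_n) = 4/3.25 = 1.23 s.

T_s ≈ 1.23 s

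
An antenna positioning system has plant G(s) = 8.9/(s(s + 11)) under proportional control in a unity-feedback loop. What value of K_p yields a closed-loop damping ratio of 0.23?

K_p = 64.3

Closed-loop characteristic equation: s² + 11s + K_p·8.9 = 0.
So ω_n = √(8.9K_p) and 2ζω_n = 11, giving ζ = 11/(2√(8.9K_p)).
Setting ζ = 0.23: √(8.9K_p) = 11/(2·0.23) = 23.91, so K_p = 571.8/8.9 = 64.3.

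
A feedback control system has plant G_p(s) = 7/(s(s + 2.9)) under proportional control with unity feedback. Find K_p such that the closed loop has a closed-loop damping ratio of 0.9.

Closed-loop characteristic equation: s² + 2.9s + K_p·7 = 0.
So ω_n = √(7K_p) and 2ζω_n = 2.9, giving ζ = 2.9/(2√(7K_p)).
Setting ζ = 0.9: √(7K_p) = 2.9/(2·0.9) = 1.611, so K_p = 2.596/7 = 0.371.

K_p = 0.371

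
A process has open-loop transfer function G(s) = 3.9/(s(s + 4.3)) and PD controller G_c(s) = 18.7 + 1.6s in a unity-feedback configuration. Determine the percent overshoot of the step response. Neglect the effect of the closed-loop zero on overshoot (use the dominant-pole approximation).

8.51%

Forward path: (18.7 + 1.6s)·3.9/(s(s+4.3)). The closed-loop characteristic equation is s² + (4.3 + 3.9·1.6)s + 3.9·18.7 = 0.
That is s² + 10.54s + 72.93 = 0, so ω_n = 8.54 rad/s and ζ = 10.54/(2·8.54) = 0.6171.
%OS = 100·exp(−πζ/√(1−ζ²)) = 8.51%.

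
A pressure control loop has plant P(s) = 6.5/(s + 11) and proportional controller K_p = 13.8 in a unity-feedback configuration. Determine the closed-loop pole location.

Closed-loop transfer function: T(s) = K_p·P(s)/(1 + K_p·P(s)) = 89.7/(s + 11 + 89.7) = 89.7/(s + 100.7).
The closed-loop pole is at s = −100.7.

s = -100.7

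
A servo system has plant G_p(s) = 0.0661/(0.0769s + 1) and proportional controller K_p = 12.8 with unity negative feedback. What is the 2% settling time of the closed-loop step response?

Closed loop: T(s) = K_p·G_p/(1+K_p·G_p) = 0.8461/(0.0769s + 1 + 0.8461), with pole at s = −(1 + 0.8461)/0.0769 = −24.01.
τ = 1/24.01 = 0.04166 s, so 2% settling time ≈ 4τ = 0.167 s.

T_s ≈ 0.167 s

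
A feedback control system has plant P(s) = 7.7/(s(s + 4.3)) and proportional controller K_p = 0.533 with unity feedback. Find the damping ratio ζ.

ζ = 1.06

With unity feedback the closed-loop characteristic equation is s² + 4.3s + 0.533·7.7 = s² + 4.3s + 4.104 = 0.
So ω_n² = 4.104 ⇒ ω_n = 2.026 rad/s, and ζ = 4.3/(2ω_n) = 1.06.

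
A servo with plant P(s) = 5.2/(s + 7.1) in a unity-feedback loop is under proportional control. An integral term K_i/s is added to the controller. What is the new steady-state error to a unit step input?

The integrator makes K_pos = lim_{s→0} C(s)G(s) infinite, so e_ss = 1/(1+K_pos) = 0.

0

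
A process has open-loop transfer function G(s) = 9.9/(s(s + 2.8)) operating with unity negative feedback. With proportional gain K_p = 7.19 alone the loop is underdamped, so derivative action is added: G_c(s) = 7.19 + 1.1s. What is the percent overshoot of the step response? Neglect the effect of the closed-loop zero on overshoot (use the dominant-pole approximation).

1.28%

Forward path: (7.19 + 1.1s)·9.9/(s(s+2.8)). The closed-loop characteristic equation is s² + (2.8 + 9.9·1.1)s + 9.9·7.19 = 0.
That is s² + 13.69s + 71.18 = 0, so ω_n = 8.437 rad/s and ζ = 13.69/(2·8.437) = 0.8113.
%OS = 100·exp(−πζ/√(1−ζ²)) = 1.28%.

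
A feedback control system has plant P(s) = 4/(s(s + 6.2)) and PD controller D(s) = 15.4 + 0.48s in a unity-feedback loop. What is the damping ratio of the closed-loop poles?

ζ = 0.517

Forward path: (15.4 + 0.48s)·4/(s(s+6.2)). The closed-loop characteristic equation is s² + (6.2 + 4·0.48)s + 4·15.4 = 0.
That is s² + 8.12s + 61.6 = 0, so ω_n = 7.849 rad/s and ζ = 8.12/(2·7.849) = 0.5173.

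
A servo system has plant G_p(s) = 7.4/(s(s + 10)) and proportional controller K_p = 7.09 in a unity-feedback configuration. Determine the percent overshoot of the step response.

4.99%

The closed-loop denominator s² + 10s + 52.47 gives ω_n = √52.47 = 7.243 and ζ = 10/(2ω_n) = 0.6903.
%OS = 100·exp(−πζ/√(1−ζ²)) = 100·exp(−π·0.6903/√0.5235) = 4.99%.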